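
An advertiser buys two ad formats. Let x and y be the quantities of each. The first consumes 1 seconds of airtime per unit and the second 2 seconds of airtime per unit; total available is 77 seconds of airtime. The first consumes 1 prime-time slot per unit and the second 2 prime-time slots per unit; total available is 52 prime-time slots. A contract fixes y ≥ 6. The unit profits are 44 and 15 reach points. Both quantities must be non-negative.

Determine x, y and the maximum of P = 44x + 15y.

x = 40, y = 6, maximum P = 1850

Feasible corners and P = 44x + 15y:
  (0, 26) → P = 390
  (0, 6) → P = 90
  (40, 6) → P = 1850

The binding constraints are x + 2y = 52 and y = 6.
Solving simultaneously gives x = 40, y = 6.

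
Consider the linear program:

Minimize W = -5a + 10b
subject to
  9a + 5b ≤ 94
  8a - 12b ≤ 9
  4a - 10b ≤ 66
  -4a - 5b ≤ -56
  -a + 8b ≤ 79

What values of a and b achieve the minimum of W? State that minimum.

a = 38/5, b = 128/25, minimum W = 66/5

Vertices and W = -5a + 10b:
  (38/5, 128/25) → W = 66/5
  (51/11, 115/11) → W = 895/11
  (53/37, 372/37) → W = 3455/37

At the optimal vertex, 9a + 5b = 94 and -4a - 5b = -56.
Solving simultaneously gives a = 38/5, b = 128/25.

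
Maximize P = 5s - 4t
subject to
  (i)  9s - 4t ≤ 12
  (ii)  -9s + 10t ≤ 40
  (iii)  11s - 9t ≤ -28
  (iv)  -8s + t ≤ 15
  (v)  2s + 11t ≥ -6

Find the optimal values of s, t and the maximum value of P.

Vertices and P = 5s - 4t:
  (80/29, 188/29) → P = -352/29
  (-110/71, 185/71) → P = -1290/71
  (-107/61, 59/61) → P = -771/61

The optimum lies where -9s + 10t = 40 and 11s - 9t = -28.
Solving simultaneously gives s = 80/29, t = 188/29.

s = 80/29, t = 188/29, maximum P = -352/29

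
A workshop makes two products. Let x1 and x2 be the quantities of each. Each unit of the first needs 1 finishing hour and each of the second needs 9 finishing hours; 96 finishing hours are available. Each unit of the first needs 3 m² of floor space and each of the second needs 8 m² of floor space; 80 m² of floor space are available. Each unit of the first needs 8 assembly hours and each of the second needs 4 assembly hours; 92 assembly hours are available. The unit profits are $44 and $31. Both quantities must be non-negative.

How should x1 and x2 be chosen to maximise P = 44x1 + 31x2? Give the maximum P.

x1 = 8, x2 = 7, maximum P = 569

Feasible corners and P = 44x1 + 31x2:
  (0, 0) → P = 0
  (0, 10) → P = 310
  (23/2, 0) → P = 506
  (8, 7) → P = 569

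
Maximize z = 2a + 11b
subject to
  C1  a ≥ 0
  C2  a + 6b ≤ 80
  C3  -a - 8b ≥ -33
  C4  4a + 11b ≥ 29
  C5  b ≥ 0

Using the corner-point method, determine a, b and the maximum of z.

a = 33, b = 0, maximum z = 66

Corner points and z = 2a + 11b:
  (0, 33/8) → z = 363/8
  (0, 29/11) → z = 29
  (33, 0) → z = 66
  (29/4, 0) → z = 29/2

The binding constraints are -a - 8b = -33 and b = 0.
Solving simultaneously gives a = 33, b = 0.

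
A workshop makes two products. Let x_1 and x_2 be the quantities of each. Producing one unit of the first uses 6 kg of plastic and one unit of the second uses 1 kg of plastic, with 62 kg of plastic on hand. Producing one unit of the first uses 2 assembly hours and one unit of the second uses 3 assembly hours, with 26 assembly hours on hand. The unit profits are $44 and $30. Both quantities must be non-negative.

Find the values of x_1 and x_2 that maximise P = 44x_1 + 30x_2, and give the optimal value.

Vertices and P = 44x_1 + 30x_2:
  (0, 0) → P = 0
  (0, 26/3) → P = 260
  (31/3, 0) → P = 1364/3
  (10, 2) → P = 500

The optimum lies where 6x_1 + x_2 = 62 and 2x_1 + 3x_2 = 26.
Solving simultaneously gives x_1 = 10, x_2 = 2.

x_1 = 10, x_2 = 2, maximum P = 500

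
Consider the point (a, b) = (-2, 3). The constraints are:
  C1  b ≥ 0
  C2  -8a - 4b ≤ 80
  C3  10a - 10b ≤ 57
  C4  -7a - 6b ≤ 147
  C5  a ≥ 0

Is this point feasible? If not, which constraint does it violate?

not feasible — violates C5

Constraint C5: a = -2, which is not ≥ 0. All other constraints are satisfied.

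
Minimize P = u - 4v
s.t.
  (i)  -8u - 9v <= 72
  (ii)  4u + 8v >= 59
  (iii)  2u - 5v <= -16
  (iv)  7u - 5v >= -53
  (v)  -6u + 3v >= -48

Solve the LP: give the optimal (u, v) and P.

u = 133/3, v = 218/3, minimum P = -739/3

Feasible corners and P = u - 4v:
  (167/36, 91/18) → P = -187/12
  (-129/76, 625/76) → P = -2629/76
  (12, 8) → P = -20
  (133/3, 218/3) → P = -739/3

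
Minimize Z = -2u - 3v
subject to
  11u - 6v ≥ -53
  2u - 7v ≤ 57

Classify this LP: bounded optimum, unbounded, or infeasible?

unbounded

From the feasible point (-713/65, -733/65), moving in the direction (7, 2) keeps every constraint satisfied while Z decreases without bound.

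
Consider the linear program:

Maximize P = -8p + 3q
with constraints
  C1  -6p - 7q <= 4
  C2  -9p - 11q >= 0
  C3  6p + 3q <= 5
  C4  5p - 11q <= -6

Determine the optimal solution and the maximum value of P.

Feasible corners and P = -8p + 3q:
  (-44/3, 12) → P = 460/3
  (-86/101, 16/101) → P = 736/101
  (-3/7, 27/77) → P = 345/77

The binding constraints are -6p - 7q = 4 and -9p - 11q = 0.
Solving simultaneously gives p = -44/3, q = 12.

p = -44/3, q = 12, maximum P = 460/3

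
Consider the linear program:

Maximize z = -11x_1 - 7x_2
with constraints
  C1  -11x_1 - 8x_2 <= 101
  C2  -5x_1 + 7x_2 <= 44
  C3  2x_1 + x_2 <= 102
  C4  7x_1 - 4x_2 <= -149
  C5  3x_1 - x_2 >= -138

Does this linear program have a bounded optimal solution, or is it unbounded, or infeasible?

infeasible

The boundaries -11x_1 - 8x_2 = 101 and -5x_1 + 7x_2 = 44 meet at (-353/39, -7/39), but that point violates 7x_1 - 4x_2 ≤ -149. Every candidate vertex is excluded by some other constraint, so the feasible region is empty.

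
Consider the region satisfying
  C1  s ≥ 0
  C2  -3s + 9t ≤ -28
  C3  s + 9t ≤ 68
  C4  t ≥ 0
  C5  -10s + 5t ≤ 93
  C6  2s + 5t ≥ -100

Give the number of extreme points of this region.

3

Intersecting each pair of boundary lines and keeping only the points that satisfy every inequality leaves:
  (24, 44/9)
  (28/3, 0)
  (68, 0)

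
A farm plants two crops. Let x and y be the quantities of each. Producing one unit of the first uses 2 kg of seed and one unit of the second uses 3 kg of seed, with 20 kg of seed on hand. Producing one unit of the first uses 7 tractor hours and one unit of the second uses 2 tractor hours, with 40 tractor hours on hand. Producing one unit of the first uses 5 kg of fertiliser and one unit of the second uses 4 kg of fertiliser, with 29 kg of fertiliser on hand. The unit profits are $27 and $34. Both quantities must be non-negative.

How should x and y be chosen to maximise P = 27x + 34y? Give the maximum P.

x = 1, y = 6, maximum P = 231

Feasible corners and P = 27x + 34y:
  (0, 0) → P = 0
  (0, 20/3) → P = 680/3
  (40/7, 0) → P = 1080/7
  (1, 6) → P = 231
  (17/3, 1/6) → P = 476/3

The optimum lies where 2x + 3y = 20 and 5x + 4y = 29.
Solving simultaneously gives x = 1, y = 6.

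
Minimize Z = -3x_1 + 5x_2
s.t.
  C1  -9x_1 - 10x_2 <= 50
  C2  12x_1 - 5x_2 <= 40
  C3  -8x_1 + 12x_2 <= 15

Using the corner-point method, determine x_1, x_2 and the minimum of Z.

x_1 = 10/11, x_2 = -64/11, minimum Z = -350/11

Vertices and Z = -3x_1 + 5x_2:
  (10/11, -64/11) → Z = -350/11
  (-375/94, -265/188) → Z = 925/188
  (555/104, 125/26) → Z = 835/104

The binding constraints are -9x_1 - 10x_2 = 50 and 12x_1 - 5x_2 = 40.
Solving simultaneously gives x_1 = 10/11, x_2 = -64/11.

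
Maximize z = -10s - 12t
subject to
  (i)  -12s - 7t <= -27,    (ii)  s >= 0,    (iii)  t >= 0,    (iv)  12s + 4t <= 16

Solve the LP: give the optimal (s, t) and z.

Vertices and z = -10s - 12t:
  (0, 27/7) → z = -324/7
  (1/9, 11/3) → z = -406/9
  (0, 4) → z = -48

The optimum lies where -12s - 7t = -27 and 12s + 4t = 16.
Solving simultaneously gives s = 1/9, t = 11/3.

s = 1/9, t = 11/3, maximum z = -406/9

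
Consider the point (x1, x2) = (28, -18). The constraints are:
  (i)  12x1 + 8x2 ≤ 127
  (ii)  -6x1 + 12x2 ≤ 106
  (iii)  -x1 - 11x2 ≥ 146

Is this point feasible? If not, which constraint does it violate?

Constraint (i): 12x1 + 8x2 = 192, which is not ≤ 127. All other constraints are satisfied.

not feasible — violates (i)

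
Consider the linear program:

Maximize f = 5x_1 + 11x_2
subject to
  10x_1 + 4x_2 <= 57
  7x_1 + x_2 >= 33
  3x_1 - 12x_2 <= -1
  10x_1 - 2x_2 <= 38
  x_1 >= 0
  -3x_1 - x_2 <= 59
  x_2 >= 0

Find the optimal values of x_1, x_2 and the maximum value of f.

Corner points and f = 5x_1 + 11x_2:
  (25/6, 23/6) → f = 63
  (133/30, 19/6) → f = 57
  (13/3, 8/3) → f = 51

The optimum lies where 10x_1 + 4x_2 = 57 and 7x_1 + x_2 = 33.
Solving simultaneously gives x_1 = 25/6, x_2 = 23/6.

x_1 = 25/6, x_2 = 23/6, maximum f = 63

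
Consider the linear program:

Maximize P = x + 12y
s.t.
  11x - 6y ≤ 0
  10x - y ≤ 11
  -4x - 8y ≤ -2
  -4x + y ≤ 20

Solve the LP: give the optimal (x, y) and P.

Feasible corners and P = x + 12y:
  (66/49, 121/49) → P = 1518/49
  (3/28, 11/56) → P = 69/28
  (31/6, 122/3) → P = 2959/6
  (-79/18, 22/9) → P = 449/18

At the optimal vertex, 10x - y = 11 and -4x + y = 20.
Solving simultaneously gives x = 31/6, y = 122/3.

x = 31/6, y = 122/3, maximum P = 2959/6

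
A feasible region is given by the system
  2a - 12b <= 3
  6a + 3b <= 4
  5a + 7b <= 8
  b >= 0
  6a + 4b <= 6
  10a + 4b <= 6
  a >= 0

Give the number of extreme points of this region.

Of the 21 pairwise boundary intersections, those satisfying every inequality are:
  (4/27, 28/27)
  (1/3, 2/3)
  (0, 8/7)
  (3/5, 0)
  (0, 0)

5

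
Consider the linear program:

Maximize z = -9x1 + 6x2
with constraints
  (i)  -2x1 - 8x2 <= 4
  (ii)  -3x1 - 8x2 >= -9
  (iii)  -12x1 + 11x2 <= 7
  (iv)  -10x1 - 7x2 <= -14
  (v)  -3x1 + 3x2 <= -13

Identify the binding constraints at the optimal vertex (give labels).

Feasible corners and z = -9x1 + 6x2:
  (13, -15/4) → z = -279/2
  (46/15, -19/15) → z = -176/5
  (131/33, -4/11) → z = -417/11

The maximum is at (46/15, -19/15). Substituting into each constraint, equality holds for (i) and (v); the remaining constraints have slack.

(i) and (v)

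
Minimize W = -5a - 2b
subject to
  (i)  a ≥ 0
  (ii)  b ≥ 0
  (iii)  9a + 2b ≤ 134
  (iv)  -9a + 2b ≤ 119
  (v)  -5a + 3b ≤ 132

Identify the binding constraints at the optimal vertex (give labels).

(iii) and (v)

Corner points and W = -5a - 2b:
  (0, 0) → W = 0
  (0, 44) → W = -88
  (134/9, 0) → W = -670/9
  (138/37, 1858/37) → W = -4406/37

The minimum is at (138/37, 1858/37). Substituting into each constraint, equality holds for (iii) and (v); the remaining constraints have slack.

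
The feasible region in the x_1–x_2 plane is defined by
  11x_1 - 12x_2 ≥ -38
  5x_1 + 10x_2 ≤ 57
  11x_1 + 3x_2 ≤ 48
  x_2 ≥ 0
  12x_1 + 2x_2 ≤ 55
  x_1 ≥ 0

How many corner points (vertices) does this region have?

5

Intersecting each pair of boundary lines and keeping only the points that satisfy every inequality leaves:
  (152/85, 817/170)
  (0, 19/6)
  (309/95, 387/95)
  (48/11, 0)
  (0, 0)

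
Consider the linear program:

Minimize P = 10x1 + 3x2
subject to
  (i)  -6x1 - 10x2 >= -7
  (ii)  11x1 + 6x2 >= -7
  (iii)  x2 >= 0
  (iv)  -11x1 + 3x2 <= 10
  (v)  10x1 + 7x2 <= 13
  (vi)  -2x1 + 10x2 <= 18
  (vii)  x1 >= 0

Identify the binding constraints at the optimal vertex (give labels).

Extreme points and P = 10x1 + 3x2:
  (7/6, 0) → P = 35/3
  (0, 7/10) → P = 21/10
  (0, 0) → P = 0

The minimum is at (0, 0). Substituting into each constraint, equality holds for (iii) and (vii); the remaining constraints have slack.

(iii) and (vii)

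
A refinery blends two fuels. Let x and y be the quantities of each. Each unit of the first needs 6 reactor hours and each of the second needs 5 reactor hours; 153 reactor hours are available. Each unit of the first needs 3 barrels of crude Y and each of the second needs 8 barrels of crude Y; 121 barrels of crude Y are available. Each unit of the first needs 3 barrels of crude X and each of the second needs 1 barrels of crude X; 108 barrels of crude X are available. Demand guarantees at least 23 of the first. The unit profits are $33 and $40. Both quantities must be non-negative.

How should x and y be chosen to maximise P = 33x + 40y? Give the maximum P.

Corner points and P = 33x + 40y:
  (51/2, 0) → P = 1683/2
  (23, 0) → P = 759
  (23, 3) → P = 879

The binding constraints are 6x + 5y = 153 and x = 23.
Solving simultaneously gives x = 23, y = 3.

x = 23, y = 3, maximum P = 879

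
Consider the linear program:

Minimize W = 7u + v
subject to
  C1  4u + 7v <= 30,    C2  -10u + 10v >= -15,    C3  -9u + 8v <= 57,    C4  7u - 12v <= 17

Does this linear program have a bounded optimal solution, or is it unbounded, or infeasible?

bounded optimum

Corner points and W = 7u + v:
  (81/22, 24/11) → W = 615/22
  (-159/95, 498/95) → W = -123/19
  (1/5, -13/10) → W = 1/10
  (-205/13, -138/13) → W = -121
The feasible region has finitely many vertices and no improving ray; the minimum is -121 at (-205/13, -138/13).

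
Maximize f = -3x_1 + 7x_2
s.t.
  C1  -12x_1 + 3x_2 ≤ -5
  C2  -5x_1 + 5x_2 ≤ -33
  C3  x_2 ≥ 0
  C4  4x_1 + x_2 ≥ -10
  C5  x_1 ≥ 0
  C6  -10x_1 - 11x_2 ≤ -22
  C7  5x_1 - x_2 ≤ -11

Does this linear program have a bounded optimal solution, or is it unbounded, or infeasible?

infeasible

The boundaries -5x_1 + 5x_2 = -33 and x_2 = 0 meet at (33/5, 0), but that point violates 5x_1 - x_2 ≤ -11. Every candidate vertex is excluded by some other constraint, so the feasible region is empty.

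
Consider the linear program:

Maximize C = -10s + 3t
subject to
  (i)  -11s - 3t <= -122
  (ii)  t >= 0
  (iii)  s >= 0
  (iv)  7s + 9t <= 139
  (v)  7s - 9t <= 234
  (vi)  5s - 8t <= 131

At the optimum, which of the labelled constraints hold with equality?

(i) and (iv)

Extreme points and C = -10s + 3t:
  (122/11, 0) → C = -1220/11
  (227/26, 225/26) → C = -1595/26
  (139/7, 0) → C = -1390/7

The maximum is at (227/26, 225/26). Substituting into each constraint, equality holds for (i) and (iv); the remaining constraints have slack.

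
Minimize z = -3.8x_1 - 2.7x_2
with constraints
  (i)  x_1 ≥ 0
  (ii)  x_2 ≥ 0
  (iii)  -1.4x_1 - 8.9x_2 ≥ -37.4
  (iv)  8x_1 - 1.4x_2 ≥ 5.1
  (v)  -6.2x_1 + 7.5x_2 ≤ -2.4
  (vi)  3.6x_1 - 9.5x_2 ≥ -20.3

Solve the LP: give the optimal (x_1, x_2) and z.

x_1 = 187/7, x_2 = 0, minimum z = -3553/35

Vertices and z = -3.8x_1 - 2.7x_2:
  (187/7, 0) → z = -3553/35
  (51/80, 0) → z = -969/400
  (15093/3284, 5713/1642) → z = -220509/8210
  (3489/5132, 621/2566) → z = -41529/12830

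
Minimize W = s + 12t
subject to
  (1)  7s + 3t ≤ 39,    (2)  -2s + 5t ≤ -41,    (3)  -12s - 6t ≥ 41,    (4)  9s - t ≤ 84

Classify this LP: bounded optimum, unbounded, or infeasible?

unbounded

From the feasible point (41/72, -287/36), moving in the direction (-1, -9) keeps every constraint satisfied while W decreases without bound.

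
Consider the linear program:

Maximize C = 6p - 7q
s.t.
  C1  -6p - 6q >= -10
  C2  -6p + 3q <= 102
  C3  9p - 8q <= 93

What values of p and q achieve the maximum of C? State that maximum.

p = -365/7, q = -492/7, maximum C = 1254/7

Feasible corners and C = 6p - 7q:
  (-97/9, 112/9) → C = -1366/9
  (319/51, -78/17) → C = 1184/17
  (-365/7, -492/7) → C = 1254/7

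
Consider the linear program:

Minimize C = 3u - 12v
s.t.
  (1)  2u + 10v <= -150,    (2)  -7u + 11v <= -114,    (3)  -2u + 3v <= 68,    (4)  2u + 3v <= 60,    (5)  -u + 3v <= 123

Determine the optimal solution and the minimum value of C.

u = -255/46, v = -639/46, minimum C = 6903/46

The feasible region is unbounded (it extends along (-3, -2), (3, -2)), but C strictly increases along every unbounded feasible direction, so there is no improving ray and the minimum is attained at a vertex.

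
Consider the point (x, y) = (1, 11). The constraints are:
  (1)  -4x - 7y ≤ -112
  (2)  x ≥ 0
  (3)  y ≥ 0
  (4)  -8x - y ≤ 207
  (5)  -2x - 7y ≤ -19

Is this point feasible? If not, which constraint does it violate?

Constraint (1): -4x - 7y = -81, which is not ≤ -112. All other constraints are satisfied.

not feasible — violates (1)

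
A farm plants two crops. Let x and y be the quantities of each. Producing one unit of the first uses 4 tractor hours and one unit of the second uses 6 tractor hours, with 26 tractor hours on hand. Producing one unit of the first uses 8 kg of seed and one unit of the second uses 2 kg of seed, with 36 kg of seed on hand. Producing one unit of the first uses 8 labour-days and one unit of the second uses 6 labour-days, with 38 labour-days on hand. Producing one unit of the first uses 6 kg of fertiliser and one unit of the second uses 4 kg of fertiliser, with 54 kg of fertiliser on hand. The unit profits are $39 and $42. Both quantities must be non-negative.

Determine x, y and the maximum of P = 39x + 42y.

x = 3, y = 7/3, maximum P = 215

Feasible corners and P = 39x + 42y:
  (0, 0) → P = 0
  (0, 13/3) → P = 182
  (9/2, 0) → P = 351/2
  (3, 7/3) → P = 215
  (35/8, 1/2) → P = 1533/8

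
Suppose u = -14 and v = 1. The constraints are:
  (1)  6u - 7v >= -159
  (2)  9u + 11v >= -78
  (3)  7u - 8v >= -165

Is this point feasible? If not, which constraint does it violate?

Constraint (2): 9u + 11v = -115, which is not ≥ -78. All other constraints are satisfied.

not feasible — violates (2)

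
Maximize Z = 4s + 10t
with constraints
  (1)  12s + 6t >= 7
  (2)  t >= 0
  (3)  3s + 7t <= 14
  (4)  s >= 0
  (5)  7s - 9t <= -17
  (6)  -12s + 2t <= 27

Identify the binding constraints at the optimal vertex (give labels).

(3) and (4)

Vertices and Z = 4s + 10t:
  (0, 2) → Z = 20
  (7/76, 149/76) → Z = 759/38
  (0, 17/9) → Z = 170/9

The maximum is at (0, 2). Substituting into each constraint, equality holds for (3) and (4); the remaining constraints have slack.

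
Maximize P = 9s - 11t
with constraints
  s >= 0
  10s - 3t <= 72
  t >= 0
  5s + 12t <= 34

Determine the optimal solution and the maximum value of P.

s = 34/5, t = 0, maximum P = 306/5

Vertices and P = 9s - 11t:
  (0, 0) → P = 0
  (0, 17/6) → P = -187/6
  (34/5, 0) → P = 306/5

The binding constraints are t = 0 and 5s + 12t = 34.
Solving simultaneously gives s = 34/5, t = 0.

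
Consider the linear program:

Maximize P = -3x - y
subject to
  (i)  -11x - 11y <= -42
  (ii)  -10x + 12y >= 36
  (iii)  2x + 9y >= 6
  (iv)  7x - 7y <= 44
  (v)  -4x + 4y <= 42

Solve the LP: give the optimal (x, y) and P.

x = -147/44, y = 315/44, maximum P = 63/22

Extreme points and P = -3x - y:
  (54/121, 408/121) → P = -570/121
  (-147/44, 315/44) → P = 63/22
  (390/7, 346/7) → P = -1516/7
The feasible region is unbounded (it extends along (1, 1)), but P strictly decreases along every unbounded feasible direction, so there is no improving ray and the maximum is attained at a vertex.

The binding constraints are -11x - 11y = -42 and -4x + 4y = 42.
Solving simultaneously gives x = -147/44, y = 315/44.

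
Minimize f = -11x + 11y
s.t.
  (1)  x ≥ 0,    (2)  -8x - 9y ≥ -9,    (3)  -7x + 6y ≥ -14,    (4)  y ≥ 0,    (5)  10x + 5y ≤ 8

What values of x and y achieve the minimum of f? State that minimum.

x = 4/5, y = 0, minimum f = -44/5

Vertices and f = -11x + 11y:
  (0, 1) → f = 11
  (0, 0) → f = 0
  (27/50, 13/25) → f = -11/50
  (4/5, 0) → f = -44/5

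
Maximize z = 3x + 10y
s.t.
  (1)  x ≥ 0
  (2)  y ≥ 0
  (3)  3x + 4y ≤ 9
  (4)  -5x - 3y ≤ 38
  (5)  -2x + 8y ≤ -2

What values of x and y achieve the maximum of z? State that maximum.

Feasible corners and z = 3x + 10y:
  (3, 0) → z = 9
  (1, 0) → z = 3
  (5/2, 3/8) → z = 45/4

At the optimal vertex, 3x + 4y = 9 and -2x + 8y = -2.
Solving simultaneously gives x = 5/2, y = 3/8.

x = 5/2, y = 3/8, maximum z = 45/4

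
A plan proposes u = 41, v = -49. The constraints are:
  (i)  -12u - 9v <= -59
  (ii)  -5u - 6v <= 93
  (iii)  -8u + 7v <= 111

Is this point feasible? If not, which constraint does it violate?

Constraint (i): -12u - 9v = -51, which is not ≤ -59. All other constraints are satisfied.

not feasible — violates (i)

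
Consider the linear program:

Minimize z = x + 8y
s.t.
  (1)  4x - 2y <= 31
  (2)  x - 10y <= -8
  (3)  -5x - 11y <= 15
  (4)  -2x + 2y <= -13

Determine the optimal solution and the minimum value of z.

x = 73/9, y = 29/18, minimum z = 21

Vertices and z = x + 8y:
  (163/19, 63/38) → z = 415/19
  (9, 5/2) → z = 29
  (73/9, 29/18) → z = 21

The optimum lies where x - 10y = -8 and -2x + 2y = -13.
Solving simultaneously gives x = 73/9, y = 29/18.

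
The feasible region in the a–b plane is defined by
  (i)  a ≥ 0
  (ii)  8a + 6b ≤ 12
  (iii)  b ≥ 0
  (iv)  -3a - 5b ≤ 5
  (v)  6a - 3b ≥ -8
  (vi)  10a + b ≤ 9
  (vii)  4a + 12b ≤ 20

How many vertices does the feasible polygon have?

Intersecting each pair of boundary lines and keeping only the points that satisfy every inequality leaves:
  (0, 0)
  (0, 5/3)
  (21/26, 12/13)
  (1/3, 14/9)
  (9/10, 0)

5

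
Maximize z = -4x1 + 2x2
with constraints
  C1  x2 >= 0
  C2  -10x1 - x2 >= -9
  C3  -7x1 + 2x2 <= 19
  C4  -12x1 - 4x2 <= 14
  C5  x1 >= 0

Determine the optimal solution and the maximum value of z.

Corner points and z = -4x1 + 2x2:
  (9/10, 0) → z = -18/5
  (0, 0) → z = 0
  (0, 9) → z = 18

The binding constraints are -10x1 - x2 = -9 and x1 = 0.
Solving simultaneously gives x1 = 0, x2 = 9.

x1 = 0, x2 = 9, maximum z = 18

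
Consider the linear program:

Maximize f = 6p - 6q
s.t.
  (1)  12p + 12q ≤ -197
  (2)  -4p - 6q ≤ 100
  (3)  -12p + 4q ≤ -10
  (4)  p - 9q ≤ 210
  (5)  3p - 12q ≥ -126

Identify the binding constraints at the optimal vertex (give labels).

(1) and (2)

Corner points and f = 6p - 6q:
  (3/4, -103/6) → f = 215/2
  (-167/48, -207/16) → f = 227/4
  (-85/22, -155/11) → f = 675/11

The maximum is at (3/4, -103/6). Substituting into each constraint, equality holds for (1) and (2); the remaining constraints have slack.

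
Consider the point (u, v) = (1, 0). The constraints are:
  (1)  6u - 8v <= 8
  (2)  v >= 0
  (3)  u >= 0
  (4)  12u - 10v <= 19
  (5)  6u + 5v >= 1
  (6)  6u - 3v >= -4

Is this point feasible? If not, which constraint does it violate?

(1): 6 ≤ 8 ✓
(2): 0 ≥ 0 ✓
(3): 1 ≥ 0 ✓
(4): 12 ≤ 19 ✓
(5): 6 ≥ 1 ✓
(6): 6 ≥ -4 ✓

feasible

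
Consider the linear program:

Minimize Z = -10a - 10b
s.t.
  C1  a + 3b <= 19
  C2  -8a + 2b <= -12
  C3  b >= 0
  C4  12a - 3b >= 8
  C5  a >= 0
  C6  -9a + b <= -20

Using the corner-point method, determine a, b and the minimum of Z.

a = 19, b = 0, minimum Z = -190

Corner points and Z = -10a - 10b:
  (37/13, 70/13) → Z = -1070/13
  (19, 0) → Z = -190
  (14/5, 26/5) → Z = -80
  (20/9, 0) → Z = -200/9

The optimum lies where a + 3b = 19 and b = 0.
Solving simultaneously gives a = 19, b = 0.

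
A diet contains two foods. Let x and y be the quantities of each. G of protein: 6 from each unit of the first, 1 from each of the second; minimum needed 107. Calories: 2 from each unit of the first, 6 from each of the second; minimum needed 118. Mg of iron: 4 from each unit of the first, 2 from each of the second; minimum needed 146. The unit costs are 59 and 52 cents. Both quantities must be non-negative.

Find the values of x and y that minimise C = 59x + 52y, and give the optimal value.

Extreme points and C = 59x + 52y:
  (0, 107) → C = 5564
  (59, 0) → C = 3481
  (17/2, 56) → C = 6827/2
  (32, 9) → C = 2356
The feasible region is unbounded (it extends along (0, 1), (1, 0)), but C strictly increases along every unbounded feasible direction, so there is no improving ray and the minimum is attained at a vertex.

At the optimal vertex, 2x + 6y = 118 and 4x + 2y = 146.
Solving simultaneously gives x = 32, y = 9.

x = 32, y = 9, minimum C = 2356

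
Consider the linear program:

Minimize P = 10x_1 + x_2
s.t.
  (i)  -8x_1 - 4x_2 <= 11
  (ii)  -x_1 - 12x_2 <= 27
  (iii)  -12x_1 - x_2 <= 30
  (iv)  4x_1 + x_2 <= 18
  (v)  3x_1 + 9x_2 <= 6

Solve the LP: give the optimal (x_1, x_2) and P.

x_1 = -41/20, x_2 = 27/20, minimum P = -383/20

The optimum lies where -8x_1 - 4x_2 = 11 and 3x_1 + 9x_2 = 6.
Solving simultaneously gives x_1 = -41/20, x_2 = 27/20.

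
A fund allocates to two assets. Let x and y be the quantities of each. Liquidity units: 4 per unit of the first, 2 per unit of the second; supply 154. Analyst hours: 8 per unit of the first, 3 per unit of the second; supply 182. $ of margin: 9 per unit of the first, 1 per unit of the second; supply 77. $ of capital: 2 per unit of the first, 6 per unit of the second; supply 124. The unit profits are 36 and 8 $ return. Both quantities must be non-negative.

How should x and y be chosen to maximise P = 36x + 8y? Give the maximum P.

x = 13/2, y = 37/2, maximum P = 382

Corner points and P = 36x + 8y:
  (0, 0) → P = 0
  (0, 62/3) → P = 496/3
  (77/9, 0) → P = 308
  (13/2, 37/2) → P = 382

The optimum lies where 9x + y = 77 and 2x + 6y = 124.
Solving simultaneously gives x = 13/2, y = 37/2.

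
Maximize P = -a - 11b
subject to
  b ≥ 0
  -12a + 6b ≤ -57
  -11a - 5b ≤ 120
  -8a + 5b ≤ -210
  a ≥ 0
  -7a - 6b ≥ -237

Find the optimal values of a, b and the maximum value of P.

Feasible corners and P = -a - 11b:
  (105/4, 0) → P = -105/4
  (237/7, 0) → P = -237/7
  (2445/83, 426/83) → P = -7131/83

a = 105/4, b = 0, maximum P = -105/4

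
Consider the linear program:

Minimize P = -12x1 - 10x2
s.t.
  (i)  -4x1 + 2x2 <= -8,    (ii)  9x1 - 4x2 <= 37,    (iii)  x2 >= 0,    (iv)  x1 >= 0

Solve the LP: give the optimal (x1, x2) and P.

x1 = 21, x2 = 38, minimum P = -632

Vertices and P = -12x1 - 10x2:
  (21, 38) → P = -632
  (2, 0) → P = -24
  (37/9, 0) → P = -148/3

The optimum lies where -4x1 + 2x2 = -8 and 9x1 - 4x2 = 37.
Solving simultaneously gives x1 = 21, x2 = 38.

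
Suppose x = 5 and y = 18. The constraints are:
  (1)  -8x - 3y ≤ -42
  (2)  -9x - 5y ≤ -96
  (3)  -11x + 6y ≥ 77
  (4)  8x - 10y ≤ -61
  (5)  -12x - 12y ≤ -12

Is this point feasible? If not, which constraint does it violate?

not feasible — violates (3)

Constraint (3): -11x + 6y = 53, which is not ≥ 77. All other constraints are satisfied.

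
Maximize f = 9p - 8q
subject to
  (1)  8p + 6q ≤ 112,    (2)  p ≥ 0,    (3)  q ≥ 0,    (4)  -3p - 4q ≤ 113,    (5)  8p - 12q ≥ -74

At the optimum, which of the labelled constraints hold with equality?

(1) and (3)

Feasible corners and f = 9p - 8q:
  (14, 0) → f = 126
  (25/4, 31/3) → f = -317/12
  (0, 0) → f = 0
  (0, 37/6) → f = -148/3

The maximum is at (14, 0). Substituting into each constraint, equality holds for (1) and (3); the remaining constraints have slack.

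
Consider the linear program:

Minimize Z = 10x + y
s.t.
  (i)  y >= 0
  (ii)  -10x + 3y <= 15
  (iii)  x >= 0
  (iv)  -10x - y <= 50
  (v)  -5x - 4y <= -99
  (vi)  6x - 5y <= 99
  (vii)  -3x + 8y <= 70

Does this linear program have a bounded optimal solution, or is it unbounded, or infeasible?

bounded optimum

Extreme points and Z = 10x + y:
  (891/49, 99/49) → Z = 1287/7
  (128/13, 647/52) → Z = 5767/52
  (1142/33, 239/11) → Z = 12137/33
The feasible region has finitely many vertices and no improving ray; the minimum is 5767/52 at (128/13, 647/52).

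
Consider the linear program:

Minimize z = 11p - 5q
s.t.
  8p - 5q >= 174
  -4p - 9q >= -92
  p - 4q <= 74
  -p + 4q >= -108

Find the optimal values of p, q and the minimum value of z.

Feasible corners and z = 11p - 5q:
  (1013/46, 10/23) → z = 11043/46
  (326/27, -418/27) → z = 1892/9
  (1034/25, -204/25) → z = 12394/25

p = 326/27, q = -418/27, minimum z = 1892/9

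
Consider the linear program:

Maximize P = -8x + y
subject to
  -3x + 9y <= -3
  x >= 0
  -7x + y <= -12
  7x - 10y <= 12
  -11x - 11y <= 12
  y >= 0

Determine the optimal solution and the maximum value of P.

Feasible corners and P = -8x + y:
  (7/4, 1/4) → P = -55/4
  (26/11, 5/11) → P = -203/11
  (12/7, 0) → P = -96/7

x = 12/7, y = 0, maximum P = -96/7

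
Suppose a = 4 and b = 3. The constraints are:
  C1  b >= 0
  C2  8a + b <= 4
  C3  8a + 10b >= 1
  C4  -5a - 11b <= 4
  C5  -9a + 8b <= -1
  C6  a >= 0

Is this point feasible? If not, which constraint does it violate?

not feasible — violates C2

Constraint C2: 8a + b = 35, which is not ≤ 4. All other constraints are satisfied.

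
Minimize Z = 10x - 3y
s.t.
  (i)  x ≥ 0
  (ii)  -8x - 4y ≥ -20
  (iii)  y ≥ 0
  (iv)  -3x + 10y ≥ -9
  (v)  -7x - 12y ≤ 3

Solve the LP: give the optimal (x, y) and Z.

x = 0, y = 5, minimum Z = -15

Vertices and Z = 10x - 3y:
  (0, 5) → Z = -15
  (0, 0) → Z = 0
  (5/2, 0) → Z = 25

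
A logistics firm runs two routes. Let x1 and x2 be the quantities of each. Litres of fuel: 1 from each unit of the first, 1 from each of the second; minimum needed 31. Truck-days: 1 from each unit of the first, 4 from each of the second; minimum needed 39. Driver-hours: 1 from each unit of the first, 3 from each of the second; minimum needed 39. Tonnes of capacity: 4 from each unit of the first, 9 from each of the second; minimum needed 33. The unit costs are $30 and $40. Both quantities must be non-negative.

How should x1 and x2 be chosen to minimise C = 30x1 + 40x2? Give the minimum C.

x1 = 27, x2 = 4, minimum C = 970

Feasible corners and C = 30x1 + 40x2:
  (0, 31) → C = 1240
  (39, 0) → C = 1170
  (27, 4) → C = 970
The feasible region is unbounded (it extends along (0, 1), (1, 0)), but C strictly increases along every unbounded feasible direction, so there is no improving ray and the minimum is attained at a vertex.

The optimum lies where x1 + x2 = 31 and x1 + 3x2 = 39.
Solving simultaneously gives x1 = 27, x2 = 4.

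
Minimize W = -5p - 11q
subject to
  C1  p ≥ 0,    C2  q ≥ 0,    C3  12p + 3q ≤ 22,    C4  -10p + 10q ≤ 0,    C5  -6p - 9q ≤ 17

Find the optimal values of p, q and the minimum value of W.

p = 22/15, q = 22/15, minimum W = -352/15

Vertices and W = -5p - 11q:
  (0, 0) → W = 0
  (11/6, 0) → W = -55/6
  (22/15, 22/15) → W = -352/15

At the optimal vertex, 12p + 3q = 22 and -10p + 10q = 0.
Solving simultaneously gives p = 22/15, q = 22/15.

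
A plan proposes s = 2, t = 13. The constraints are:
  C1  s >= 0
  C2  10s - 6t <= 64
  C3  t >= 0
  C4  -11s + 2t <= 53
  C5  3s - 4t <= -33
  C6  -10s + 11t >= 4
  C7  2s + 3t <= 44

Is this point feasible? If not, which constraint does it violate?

feasible

C1: 2 ≥ 0 ✓
C2: -58 ≤ 64 ✓
C3: 13 ≥ 0 ✓
C4: 4 ≤ 53 ✓
C5: -46 ≤ -33 ✓
C6: 123 ≥ 4 ✓
C7: 43 ≤ 44 ✓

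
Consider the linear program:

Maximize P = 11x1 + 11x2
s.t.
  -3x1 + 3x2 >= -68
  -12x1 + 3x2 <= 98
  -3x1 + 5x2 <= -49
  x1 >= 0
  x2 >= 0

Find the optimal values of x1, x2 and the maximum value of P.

x1 = 193/6, x2 = 19/2, maximum P = 1375/3

Corner points and P = 11x1 + 11x2:
  (193/6, 19/2) → P = 1375/3
  (68/3, 0) → P = 748/3
  (49/3, 0) → P = 539/3

At the optimal vertex, -3x1 + 3x2 = -68 and -3x1 + 5x2 = -49.
Solving simultaneously gives x1 = 193/6, x2 = 19/2.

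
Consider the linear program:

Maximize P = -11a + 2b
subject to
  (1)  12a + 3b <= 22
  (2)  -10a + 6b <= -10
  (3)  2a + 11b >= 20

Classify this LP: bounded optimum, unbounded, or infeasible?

The boundaries 12a + 3b = 22 and -10a + 6b = -10 meet at (27/17, 50/51), but that point violates 2a + 11b ≥ 20. Every candidate vertex is excluded by some other constraint, so the feasible region is empty.

infeasible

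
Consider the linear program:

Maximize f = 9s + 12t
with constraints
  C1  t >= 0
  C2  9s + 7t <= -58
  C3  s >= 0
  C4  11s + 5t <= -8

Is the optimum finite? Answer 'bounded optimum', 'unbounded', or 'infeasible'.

The boundaries t = 0 and 9s + 7t = -58 meet at (-58/9, 0), but that point violates s ≥ 0. Every candidate vertex is excluded by some other constraint, so the feasible region is empty.

infeasible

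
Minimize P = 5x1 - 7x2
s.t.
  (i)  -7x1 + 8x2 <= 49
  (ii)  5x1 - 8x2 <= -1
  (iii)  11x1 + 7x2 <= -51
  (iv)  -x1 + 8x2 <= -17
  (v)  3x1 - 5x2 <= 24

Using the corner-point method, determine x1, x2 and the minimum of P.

Feasible corners and P = 5x1 - 7x2:
  (-24, -119/8) → P = -127/8
  (-11, -7/2) → P = -61/2
  (-9/2, -43/16) → P = -59/16

x1 = -11, x2 = -7/2, minimum P = -61/2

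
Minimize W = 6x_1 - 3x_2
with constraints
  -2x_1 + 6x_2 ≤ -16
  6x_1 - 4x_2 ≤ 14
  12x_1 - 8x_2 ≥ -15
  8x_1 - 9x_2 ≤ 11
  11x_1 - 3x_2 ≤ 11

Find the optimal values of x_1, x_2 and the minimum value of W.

x_1 = -223/44, x_2 = -63/11, minimum W = -291/22

Vertices and W = 6x_1 - 3x_2:
  (-109/28, -111/28) → W = -321/28
  (-13/5, -53/15) → W = -5
  (-223/44, -63/11) → W = -291/22

The optimum lies where 12x_1 - 8x_2 = -15 and 8x_1 - 9x_2 = 11.
Solving simultaneously gives x_1 = -223/44, x_2 = -63/11.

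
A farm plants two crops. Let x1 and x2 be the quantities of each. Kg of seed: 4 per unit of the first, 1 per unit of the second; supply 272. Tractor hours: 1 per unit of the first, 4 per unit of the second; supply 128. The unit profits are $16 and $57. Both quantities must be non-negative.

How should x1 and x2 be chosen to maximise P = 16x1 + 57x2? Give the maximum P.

x1 = 64, x2 = 16, maximum P = 1936

Vertices and P = 16x1 + 57x2:
  (0, 0) → P = 0
  (0, 32) → P = 1824
  (68, 0) → P = 1088
  (64, 16) → P = 1936

The optimum lies where 4x1 + x2 = 272 and x1 + 4x2 = 128.
Solving simultaneously gives x1 = 64, x2 = 16.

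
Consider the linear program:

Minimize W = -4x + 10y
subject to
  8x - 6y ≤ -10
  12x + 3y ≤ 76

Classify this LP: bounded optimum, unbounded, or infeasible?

unbounded

From the feasible point (71/16, 91/12), moving in the direction (-6, -8) keeps every constraint satisfied while W decreases without bound.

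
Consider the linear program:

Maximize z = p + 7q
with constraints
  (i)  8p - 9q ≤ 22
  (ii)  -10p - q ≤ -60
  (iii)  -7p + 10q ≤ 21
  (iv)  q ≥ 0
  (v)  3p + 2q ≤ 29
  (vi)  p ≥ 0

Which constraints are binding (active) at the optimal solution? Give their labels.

(iii) and (v)

Feasible corners and z = p + 7q:
  (281/49, 130/49) → z = 1191/49
  (305/43, 166/43) → z = 1467/43
  (579/107, 630/107) → z = 4989/107
  (62/11, 133/22) → z = 1055/22

The maximum is at (62/11, 133/22). Substituting into each constraint, equality holds for (iii) and (v); the remaining constraints have slack.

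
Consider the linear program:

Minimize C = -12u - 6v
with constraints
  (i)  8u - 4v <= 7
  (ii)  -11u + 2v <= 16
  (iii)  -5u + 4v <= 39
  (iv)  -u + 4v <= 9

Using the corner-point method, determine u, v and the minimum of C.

u = 16/7, v = 79/28, minimum C = -621/14

Corner points and C = -12u - 6v:
  (-39/14, -205/28) → C = 1083/14
  (16/7, 79/28) → C = -621/14
  (-23/21, 83/42) → C = 9/7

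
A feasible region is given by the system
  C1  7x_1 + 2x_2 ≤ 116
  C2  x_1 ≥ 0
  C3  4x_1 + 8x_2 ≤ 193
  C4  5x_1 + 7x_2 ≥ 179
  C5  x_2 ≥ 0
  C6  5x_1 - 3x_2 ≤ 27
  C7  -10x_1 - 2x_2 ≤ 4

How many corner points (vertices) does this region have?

3

Of the 21 pairwise boundary intersections, those satisfying every inequality are:
  (271/24, 887/48)
  (454/39, 673/39)
  (27/4, 83/4)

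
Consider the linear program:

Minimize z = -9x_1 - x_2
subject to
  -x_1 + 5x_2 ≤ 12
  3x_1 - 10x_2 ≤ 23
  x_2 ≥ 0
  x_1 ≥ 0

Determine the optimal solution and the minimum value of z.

Extreme points and z = -9x_1 - x_2:
  (47, 59/5) → z = -2174/5
  (0, 12/5) → z = -12/5
  (23/3, 0) → z = -69
  (0, 0) → z = 0

The binding constraints are -x_1 + 5x_2 = 12 and 3x_1 - 10x_2 = 23.
Solving simultaneously gives x_1 = 47, x_2 = 59/5.

x_1 = 47, x_2 = 59/5, minimum z = -2174/5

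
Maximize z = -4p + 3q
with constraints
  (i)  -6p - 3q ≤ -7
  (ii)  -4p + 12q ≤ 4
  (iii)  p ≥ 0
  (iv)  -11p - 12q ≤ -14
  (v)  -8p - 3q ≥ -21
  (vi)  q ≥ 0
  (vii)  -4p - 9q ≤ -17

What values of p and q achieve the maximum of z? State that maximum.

Vertices and z = -4p + 3q:
  (20/9, 29/27) → z = -17/3
  (2, 1) → z = -5
  (23/10, 13/15) → z = -33/5

p = 2, q = 1, maximum z = -5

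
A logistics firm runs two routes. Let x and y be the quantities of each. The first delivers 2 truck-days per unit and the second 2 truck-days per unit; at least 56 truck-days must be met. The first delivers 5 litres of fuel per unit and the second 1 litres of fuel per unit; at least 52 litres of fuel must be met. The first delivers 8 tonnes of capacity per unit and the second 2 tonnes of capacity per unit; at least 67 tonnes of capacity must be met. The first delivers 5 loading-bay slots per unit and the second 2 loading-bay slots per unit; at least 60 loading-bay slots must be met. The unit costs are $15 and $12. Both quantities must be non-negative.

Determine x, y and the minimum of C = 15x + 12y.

Feasible corners and C = 15x + 12y:
  (0, 52) → C = 624
  (28, 0) → C = 420
  (6, 22) → C = 354
The feasible region is unbounded (it extends along (0, 1), (1, 0)), but C strictly increases along every unbounded feasible direction, so there is no improving ray and the minimum is attained at a vertex.

At the optimal vertex, 2x + 2y = 56 and 5x + y = 52.
Solving simultaneously gives x = 6, y = 22.

x = 6, y = 22, minimum C = 354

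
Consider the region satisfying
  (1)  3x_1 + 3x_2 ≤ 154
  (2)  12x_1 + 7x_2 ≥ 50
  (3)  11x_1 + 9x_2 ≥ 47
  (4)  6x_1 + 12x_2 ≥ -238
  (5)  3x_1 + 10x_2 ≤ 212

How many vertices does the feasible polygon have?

5

Of the 10 pairwise boundary intersections, those satisfying every inequality are:
  (427/3, -91)
  (904/21, 58/7)
  (121/31, 14/31)
  (-328/33, 266/11)
  (451/13, -1450/39)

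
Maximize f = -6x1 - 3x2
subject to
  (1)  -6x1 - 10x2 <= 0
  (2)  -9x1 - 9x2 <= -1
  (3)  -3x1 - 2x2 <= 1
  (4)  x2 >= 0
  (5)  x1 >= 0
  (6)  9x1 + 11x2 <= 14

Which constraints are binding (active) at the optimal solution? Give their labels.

Corner points and f = -6x1 - 3x2:
  (1/9, 0) → f = -2/3
  (0, 1/9) → f = -1/3
  (14/9, 0) → f = -28/3
  (0, 14/11) → f = -42/11

The maximum is at (0, 1/9). Substituting into each constraint, equality holds for (2) and (5); the remaining constraints have slack.

(2) and (5)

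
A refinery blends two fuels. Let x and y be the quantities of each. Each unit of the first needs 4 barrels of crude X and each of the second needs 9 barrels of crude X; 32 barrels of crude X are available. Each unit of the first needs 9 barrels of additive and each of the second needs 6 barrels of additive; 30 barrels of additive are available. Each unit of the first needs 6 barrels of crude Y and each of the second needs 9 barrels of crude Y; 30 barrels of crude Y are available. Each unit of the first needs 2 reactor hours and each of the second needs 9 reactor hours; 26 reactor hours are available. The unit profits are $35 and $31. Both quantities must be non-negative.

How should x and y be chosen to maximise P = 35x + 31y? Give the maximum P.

x = 2, y = 2, maximum P = 132

Feasible corners and P = 35x + 31y:
  (0, 0) → P = 0
  (0, 26/9) → P = 806/9
  (10/3, 0) → P = 350/3
  (2, 2) → P = 132
  (1, 8/3) → P = 353/3

The binding constraints are 9x + 6y = 30 and 6x + 9y = 30.
Solving simultaneously gives x = 2, y = 2.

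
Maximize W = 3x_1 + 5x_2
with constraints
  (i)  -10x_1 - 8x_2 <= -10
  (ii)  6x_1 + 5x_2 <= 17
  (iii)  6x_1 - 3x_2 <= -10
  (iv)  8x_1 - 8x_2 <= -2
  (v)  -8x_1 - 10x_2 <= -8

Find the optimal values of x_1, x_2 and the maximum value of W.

Vertices and W = 3x_1 + 5x_2:
  (-43, 55) → W = 146
  (-25/39, 80/39) → W = 25/3
  (1/48, 27/8) → W = 271/16

The binding constraints are -10x_1 - 8x_2 = -10 and 6x_1 + 5x_2 = 17.
Solving simultaneously gives x_1 = -43, x_2 = 55.

x_1 = -43, x_2 = 55, maximum W = 146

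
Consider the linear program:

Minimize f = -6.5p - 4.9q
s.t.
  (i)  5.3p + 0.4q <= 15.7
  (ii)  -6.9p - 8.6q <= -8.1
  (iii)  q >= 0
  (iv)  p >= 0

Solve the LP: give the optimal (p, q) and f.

Feasible corners and f = -6.5p - 4.9q:
  (157/53, 0) → f = -2041/106
  (0, 157/4) → f = -7693/40
  (27/23, 0) → f = -351/46
  (0, 81/86) → f = -3969/860

At the optimal vertex, 5.3p + 0.4q = 15.7 and p = 0.
Solving simultaneously gives p = 0, q = 157/4.

p = 0, q = 39.25, minimum f = -192.325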